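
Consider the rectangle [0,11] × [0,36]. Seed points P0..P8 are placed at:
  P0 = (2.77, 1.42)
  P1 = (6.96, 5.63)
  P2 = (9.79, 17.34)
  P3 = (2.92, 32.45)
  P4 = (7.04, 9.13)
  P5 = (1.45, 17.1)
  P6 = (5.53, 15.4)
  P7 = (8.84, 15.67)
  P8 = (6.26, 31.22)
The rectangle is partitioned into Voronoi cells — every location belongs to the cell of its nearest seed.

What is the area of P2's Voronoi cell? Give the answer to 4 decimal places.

Area of P2's cell: 37.9897

1. box [0,11]×[0,36]: [(0, 0) (11, 0) (11, 36) (0, 36)]
2. ⊥bis P2·P0 via (6.28,9.38): [(0, 12.1492) (11, 7.2987) (11, 36) (0, 36)]  |A|=289.0366
3. ⊥bis P2·P1 via (8.375,11.485): [(0, 13.509) (11, 10.8506) (11, 36) (0, 36)]  |A|=262.0221
4. ⊥bis P2·P3 via (6.355,24.895): [(0, 22.0056) (0, 13.509) (11, 10.8506) (11, 27.0069)]  |A|=135.5909
5. ⊥bis P2·P4 via (8.415,13.235): [(0, 22.0056) (0, 16.0537) (11, 12.3691) (11, 27.0069)]  |A|=113.2435
6. ⊥bis P2·P5 via (5.62,17.22): [(5.4115, 24.466) (5.7086, 14.1415) (11, 12.3691) (11, 27.0069)]  |A|=67.954
7. ⊥bis P2·P6 via (7.66,16.37): [(5.4115, 24.466) (5.5085, 21.0944) (9.2088, 12.9691) (11, 12.3691) (11, 27.0069)]  |A|=55.9032
8. ⊥bis P2·P7 via (9.315,16.505): [(5.4115, 24.466) (5.5085, 21.0944) (6.9984, 17.8228) (11, 15.5465) (11, 27.0069)]  |A|=45.862
9. ⊥bis P2·P8 via (8.025,24.28): [(5.4358, 23.6215) (5.5085, 21.0944) (6.9984, 17.8228) (11, 15.5465) (11, 25.0366)]  |A|=37.9897
10. canonical 5-gon: [(5.4358, 23.6215) (5.5085, 21.0944) (6.9984, 17.8228) (11, 15.5465) (11, 25.0366)]
11. shoelace: 37.9897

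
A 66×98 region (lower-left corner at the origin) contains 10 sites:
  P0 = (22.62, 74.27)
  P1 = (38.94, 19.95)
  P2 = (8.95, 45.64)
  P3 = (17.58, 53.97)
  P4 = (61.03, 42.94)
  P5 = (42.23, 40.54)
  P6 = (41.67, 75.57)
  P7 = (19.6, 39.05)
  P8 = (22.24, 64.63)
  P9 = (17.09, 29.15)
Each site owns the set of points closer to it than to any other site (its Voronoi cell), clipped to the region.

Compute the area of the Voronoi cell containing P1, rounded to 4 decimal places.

Area of P1's cell: 1160.8716

1. box [0,66]×[0,98]: [(0, 0) (66, 0) (66, 98) (0, 98)]
2. ⊥bis P1·P0 via (30.78,47.11): [(0, 37.8624) (0, 0) (66, 0) (66, 57.6916)]  |A|=3153.2807
3. ⊥bis P1·P2 via (23.945,32.795): [(38.0884, 49.3058) (0, 4.8421) (0, 0) (66, 0) (66, 57.6916)]  |A|=2524.4347
4. ⊥bis P1·P3 via (28.26,36.96): [(56.9472, 54.9717) (26.6433, 35.9449) (0, 4.8421) (0, 0) (66, 0) (66, 57.6916)]  |A|=2430.874
5. ⊥bis P1·P4 via (49.985,31.445): [(37.9279, 43.0301) (26.6433, 35.9449) (0, 4.8421) (0, 0) (66, 0) (66, 16.0569)]  |A|=1818.3002
6. ⊥bis P1·P5 via (40.585,30.245): [(53.358, 28.2041) (24.027, 32.8907) (0, 4.8421) (0, 0) (66, 0) (66, 16.0569)]  |A|=1629.0624
7. ⊥bis P1·P6 via (40.305,47.76): [(53.358, 28.2041) (24.027, 32.8907) (0, 4.8421) (0, 0) (66, 0) (66, 16.0569)]  |A|=1629.0624
8. ⊥bis P1·P7 via (29.27,29.5): [(53.358, 28.2041) (31.4477, 31.705) (0.1361, 0) (66, 0) (66, 16.0569)]  |A|=1432.455
9. ⊥bis P1·P8 via (30.59,42.29): [(53.358, 28.2041) (31.4477, 31.705) (0.1361, 0) (66, 0) (66, 16.0569)]  |A|=1432.455
10. ⊥bis P1·P9 via (28.015,24.55): [(53.358, 28.2041) (31.4477, 31.705) (30.7155, 30.9636) (17.6782, 0) (66, 0) (66, 16.0569)]  |A|=1160.8716
11. canonical 6-gon: [(53.358, 28.2041) (31.4477, 31.705) (30.7155, 30.9636) (17.6782, 0) (66, 0) (66, 16.0569)]
12. shoelace: 1160.8716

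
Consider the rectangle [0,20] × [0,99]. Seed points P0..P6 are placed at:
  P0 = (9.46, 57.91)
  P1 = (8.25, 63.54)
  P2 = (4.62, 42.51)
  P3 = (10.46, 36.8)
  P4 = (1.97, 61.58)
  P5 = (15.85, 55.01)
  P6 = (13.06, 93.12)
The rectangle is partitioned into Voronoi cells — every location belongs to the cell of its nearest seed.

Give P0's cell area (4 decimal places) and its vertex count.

Area of P0's cell: 89.5083 (4 vertices)

1. box [0,20]×[0,99]: [(0, 0) (20, 0) (20, 99) (0, 99)]
2. ⊥bis P0·P1 via (8.855,60.725): [(0, 58.8219) (0, 0) (20, 0) (20, 63.1203)]  |A|=1219.4217
3. ⊥bis P0·P2 via (7.04,50.21): [(0, 58.8219) (0, 52.4226) (20, 46.1369) (20, 63.1203)]  |A|=233.8274
4. ⊥bis P0·P3 via (9.96,47.355): [(0, 58.8219) (0, 52.4226) (15.3167, 47.6088) (20, 47.8306) (20, 63.1203)]  |A|=229.8612
5. ⊥bis P0·P4 via (5.715,59.745): [(5.8821, 60.0861) (1.8433, 51.8433) (15.3167, 47.6088) (20, 47.8306) (20, 63.1203)]  |A|=202.2738
6. ⊥bis P0·P5 via (12.655,56.46): [(15.2105, 62.0909) (5.8821, 60.0861) (1.8433, 51.8433) (9.4717, 49.4458)]  |A|=89.5083
7. ⊥bis P0·P6 via (11.26,75.515): [(15.2105, 62.0909) (5.8821, 60.0861) (1.8433, 51.8433) (9.4717, 49.4458)]  |A|=89.5083
8. canonical 4-gon: [(15.2105, 62.0909) (5.8821, 60.0861) (1.8433, 51.8433) (9.4717, 49.4458)]
9. shoelace: 89.5083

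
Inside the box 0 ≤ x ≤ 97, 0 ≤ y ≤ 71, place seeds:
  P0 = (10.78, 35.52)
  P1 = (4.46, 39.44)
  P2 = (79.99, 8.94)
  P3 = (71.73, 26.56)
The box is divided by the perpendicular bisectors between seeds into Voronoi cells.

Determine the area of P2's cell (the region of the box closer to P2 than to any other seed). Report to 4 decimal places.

1. box [0,97]×[0,71]: [(0, 0) (97, 0) (97, 71) (0, 71)]
2. ⊥bis P2·P0 via (45.385,22.23): [(36.8476, 0) (97, 0) (97, 71) (64.115, 71)]  |A|=3302.826
3. ⊥bis P2·P1 via (42.225,24.19): [(36.8476, 0) (97, 0) (97, 71) (64.115, 71)]  |A|=3302.826
4. ⊥bis P2·P3 via (75.86,17.75): [(37.9962, 0) (97, 0) (97, 27.6601)]  |A|=816.0263
5. canonical 3-gon: [(37.9962, 0) (97, 0) (97, 27.6601)]
6. shoelace: 816.0263

Area of P2's cell: 816.0263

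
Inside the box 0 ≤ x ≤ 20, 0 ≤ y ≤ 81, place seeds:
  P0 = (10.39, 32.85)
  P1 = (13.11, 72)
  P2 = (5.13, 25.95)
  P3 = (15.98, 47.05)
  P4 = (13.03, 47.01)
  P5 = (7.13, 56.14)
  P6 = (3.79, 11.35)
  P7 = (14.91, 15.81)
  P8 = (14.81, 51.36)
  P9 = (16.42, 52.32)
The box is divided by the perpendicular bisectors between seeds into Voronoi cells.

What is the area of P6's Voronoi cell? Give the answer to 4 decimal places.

Area of P6's cell: 206.7295

1. box [0,20]×[0,81]: [(0, 0) (20, 0) (20, 81) (0, 81)]
2. ⊥bis P6·P0 via (7.09,22.1): [(0, 24.2765) (0, 0) (20, 0) (20, 18.1369)]  |A|=424.134
3. ⊥bis P6·P1 via (8.45,41.675): [(0, 24.2765) (0, 0) (20, 0) (20, 18.1369)]  |A|=424.134
4. ⊥bis P6·P2 via (4.46,18.65): [(0, 19.0593) (0, 0) (20, 0) (20, 17.2237)]  |A|=362.8307
5. ⊥bis P6·P3 via (9.885,29.2): [(0, 19.0593) (0, 0) (20, 0) (20, 17.2237)]  |A|=362.8307
6. ⊥bis P6·P4 via (8.41,29.18): [(0, 19.0593) (0, 0) (20, 0) (20, 17.2237)]  |A|=362.8307
7. ⊥bis P6·P5 via (5.46,33.745): [(0, 19.0593) (0, 0) (20, 0) (20, 17.2237)]  |A|=362.8307
8. ⊥bis P6·P7 via (9.35,13.58): [(7.4257, 18.3778) (0, 19.0593) (0, 0) (14.7967, 0)]  |A|=206.7295
9. ⊥bis P6·P8 via (9.3,31.355): [(7.4257, 18.3778) (0, 19.0593) (0, 0) (14.7967, 0)]  |A|=206.7295
10. ⊥bis P6·P9 via (10.105,31.835): [(7.4257, 18.3778) (0, 19.0593) (0, 0) (14.7967, 0)]  |A|=206.7295
11. canonical 4-gon: [(7.4257, 18.3778) (0, 19.0593) (0, 0) (14.7967, 0)]
12. shoelace: 206.7295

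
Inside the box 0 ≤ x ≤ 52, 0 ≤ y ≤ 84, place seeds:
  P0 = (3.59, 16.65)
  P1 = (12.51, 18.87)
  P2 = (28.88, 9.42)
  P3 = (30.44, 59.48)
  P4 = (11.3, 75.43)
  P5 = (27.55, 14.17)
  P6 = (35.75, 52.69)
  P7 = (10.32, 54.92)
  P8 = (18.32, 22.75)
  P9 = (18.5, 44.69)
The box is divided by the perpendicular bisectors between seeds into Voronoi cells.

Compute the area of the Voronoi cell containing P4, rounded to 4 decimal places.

Area of P4's cell: 503.5069

1. box [0,52]×[0,84]: [(0, 0) (52, 0) (52, 84) (0, 84)]
2. ⊥bis P4·P0 via (7.445,46.04): [(0, 47.0165) (52, 40.1959) (52, 84) (0, 84)]  |A|=2100.4779
3. ⊥bis P4·P1 via (11.905,47.15): [(0, 47.0165) (0.7946, 46.9123) (52, 48.0078) (52, 84) (0, 84)]  |A|=1900.4719
4. ⊥bis P4·P2 via (20.09,42.425): [(0, 47.0165) (0.7946, 46.9123) (40.0961, 47.7531) (52, 50.9234) (52, 84) (0, 84)]  |A|=1883.1183
5. ⊥bis P4·P3 via (20.87,67.455): [(0, 47.0165) (0.7946, 46.9123) (3.8048, 46.9767) (34.6575, 84) (0, 84)]  |A|=712.1064
6. ⊥bis P4·P5 via (19.425,44.8): [(0, 47.0165) (0.7946, 46.9123) (3.8048, 46.9767) (34.6575, 84) (0, 84)]  |A|=712.1064
7. ⊥bis P4·P6 via (23.525,64.06): [(0, 47.0165) (0.7946, 46.9123) (3.8048, 46.9767) (34.6575, 84) (0, 84)]  |A|=712.1064
8. ⊥bis P4·P7 via (10.81,65.175): [(0, 65.6915) (18.6575, 64.8) (34.6575, 84) (0, 84)]  |A|=503.5069
9. ⊥bis P4·P8 via (14.81,49.09): [(0, 65.6915) (18.6575, 64.8) (34.6575, 84) (0, 84)]  |A|=503.5069
10. ⊥bis P4·P9 via (14.9,60.06): [(0, 65.6915) (18.6575, 64.8) (34.6575, 84) (0, 84)]  |A|=503.5069
11. canonical 4-gon: [(0, 65.6915) (18.6575, 64.8) (34.6575, 84) (0, 84)]
12. shoelace: 503.5069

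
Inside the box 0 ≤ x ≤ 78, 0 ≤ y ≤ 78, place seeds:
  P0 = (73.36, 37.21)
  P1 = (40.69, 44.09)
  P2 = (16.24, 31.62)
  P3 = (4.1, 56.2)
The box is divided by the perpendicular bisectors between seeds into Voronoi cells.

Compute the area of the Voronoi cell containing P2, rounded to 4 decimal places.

1. box [0,78]×[0,78]: [(0, 0) (78, 0) (78, 78) (0, 78)]
2. ⊥bis P2·P0 via (44.8,34.415): [(0, 0) (48.168, 0) (40.5346, 78) (0, 78)]  |A|=3459.4008
3. ⊥bis P2·P1 via (28.465,37.855): [(0, 0) (47.7718, 0) (7.9902, 78) (0, 78)]  |A|=2174.7201
4. ⊥bis P2·P3 via (10.17,43.91): [(0, 38.8871) (0, 0) (47.7718, 0) (22.317, 49.9094)]  |A|=1626.0528
5. canonical 4-gon: [(0, 38.8871) (0, 0) (47.7718, 0) (22.317, 49.9094)]
6. shoelace: 1626.0528

Area of P2's cell: 1626.0528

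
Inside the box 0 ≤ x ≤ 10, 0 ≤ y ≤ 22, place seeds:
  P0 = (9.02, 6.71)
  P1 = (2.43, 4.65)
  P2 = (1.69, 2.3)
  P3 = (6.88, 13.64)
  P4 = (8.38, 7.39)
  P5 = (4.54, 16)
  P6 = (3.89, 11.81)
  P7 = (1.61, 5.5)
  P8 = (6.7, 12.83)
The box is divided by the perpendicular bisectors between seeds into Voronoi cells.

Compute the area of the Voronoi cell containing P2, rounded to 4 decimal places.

Area of P2's cell: 21.9827

1. box [0,10]×[0,22]: [(0, 0) (10, 0) (10, 22) (0, 22)]
2. ⊥bis P2·P0 via (5.355,4.505): [(0, 13.4057) (0, 0) (8.0654, 0)]  |A|=54.0611
3. ⊥bis P2·P1 via (2.06,3.475): [(6.8897, 1.9542) (0, 4.1237) (0, 0) (8.0654, 0)]  |A|=22.086
4. ⊥bis P2·P3 via (4.285,7.97): [(6.8897, 1.9542) (0, 4.1237) (0, 0) (8.0654, 0)]  |A|=22.086
5. ⊥bis P2·P4 via (5.035,4.845): [(6.8897, 1.9542) (0, 4.1237) (0, 0) (8.0654, 0)]  |A|=22.086
6. ⊥bis P2·P5 via (3.115,9.15): [(6.8897, 1.9542) (0, 4.1237) (0, 0) (8.0654, 0)]  |A|=22.086
7. ⊥bis P2·P6 via (2.79,7.055): [(6.8897, 1.9542) (0, 4.1237) (0, 0) (8.0654, 0)]  |A|=22.086
8. ⊥bis P2·P7 via (1.65,3.9): [(6.8897, 1.9542) (0.7795, 3.8782) (0, 3.8588) (0, 0) (8.0654, 0)]  |A|=21.9827
9. ⊥bis P2·P8 via (4.195,7.565): [(6.8897, 1.9542) (0.7795, 3.8782) (0, 3.8588) (0, 0) (8.0654, 0)]  |A|=21.9827
10. canonical 5-gon: [(6.8897, 1.9542) (0.7795, 3.8782) (0, 3.8588) (0, 0) (8.0654, 0)]
11. shoelace: 21.9827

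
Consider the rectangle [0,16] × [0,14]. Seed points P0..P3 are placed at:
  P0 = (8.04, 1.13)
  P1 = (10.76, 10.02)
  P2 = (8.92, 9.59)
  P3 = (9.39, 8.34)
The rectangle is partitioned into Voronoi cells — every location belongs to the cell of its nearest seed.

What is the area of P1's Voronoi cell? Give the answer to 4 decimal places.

1. box [0,16]×[0,14]: [(0, 0) (16, 0) (16, 14) (0, 14)]
2. ⊥bis P1·P0 via (9.4,5.575): [(0, 8.451) (16, 3.5557) (16, 14) (0, 14)]  |A|=127.9465
3. ⊥bis P1·P2 via (9.84,9.805): [(10.9385, 5.1043) (16, 3.5557) (16, 14) (8.8596, 14)]  |A|=58.1912
4. ⊥bis P1·P3 via (10.075,9.18): [(9.9651, 9.2696) (16, 4.3483) (16, 14) (8.8596, 14)]  |A|=46.0118
5. canonical 4-gon: [(9.9651, 9.2696) (16, 4.3483) (16, 14) (8.8596, 14)]
6. shoelace: 46.0118

Area of P1's cell: 46.0118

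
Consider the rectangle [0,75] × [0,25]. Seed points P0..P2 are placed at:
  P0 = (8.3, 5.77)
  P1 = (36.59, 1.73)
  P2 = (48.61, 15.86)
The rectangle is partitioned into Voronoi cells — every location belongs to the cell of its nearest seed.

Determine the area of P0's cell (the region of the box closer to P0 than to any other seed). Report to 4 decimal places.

Area of P0's cell: 591.9430

1. box [0,75]×[0,25]: [(0, 0) (75, 0) (75, 25) (0, 25)]
2. ⊥bis P0·P1 via (22.445,3.75): [(0, 0) (21.9095, 0) (25.4796, 25) (0, 25)]  |A|=592.364
3. ⊥bis P0·P2 via (28.455,10.815): [(0, 0) (21.9095, 0) (25.2707, 23.5366) (24.9044, 25) (0, 25)]  |A|=591.943
4. canonical 5-gon: [(0, 0) (21.9095, 0) (25.2707, 23.5366) (24.9044, 25) (0, 25)]
5. shoelace: 591.943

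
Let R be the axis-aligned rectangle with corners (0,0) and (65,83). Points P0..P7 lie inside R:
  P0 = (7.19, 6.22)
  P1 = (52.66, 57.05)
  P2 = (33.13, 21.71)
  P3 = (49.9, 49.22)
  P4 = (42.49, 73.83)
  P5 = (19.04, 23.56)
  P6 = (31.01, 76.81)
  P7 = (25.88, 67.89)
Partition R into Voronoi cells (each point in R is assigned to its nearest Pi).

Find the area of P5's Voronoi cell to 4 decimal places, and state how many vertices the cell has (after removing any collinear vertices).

Area of P5's cell: 855.7291 (5 vertices)

1. box [0,65]×[0,83]: [(0, 0) (65, 0) (65, 83) (0, 83)]
2. ⊥bis P5·P0 via (13.115,14.89): [(0, 23.8527) (34.9034, 0) (65, 0) (65, 83) (0, 83)]  |A|=4978.7302
3. ⊥bis P5·P1 via (35.85,40.305): [(0, 76.2942) (0, 23.8527) (34.9034, 0) (65, 0) (65, 11.0418)]  |A|=2422.1505
4. ⊥bis P5·P2 via (26.085,22.635): [(29.2721, 46.9085) (0, 76.2942) (0, 23.8527) (24.0839, 7.394)]  |A|=1286.0621
5. ⊥bis P5·P3 via (34.47,36.39): [(28.7882, 43.2232) (7.804, 68.4599) (0, 76.2942) (0, 23.8527) (24.0839, 7.394)]  |A|=1241.2904
6. ⊥bis P5·P4 via (30.765,48.695): [(28.7882, 43.2232) (20.1028, 53.6687) (0, 63.0463) (0, 23.8527) (24.0839, 7.394)]  |A|=1098.5919
7. ⊥bis P5·P6 via (25.025,50.185): [(28.7882, 43.2232) (22.5339, 50.745) (0, 55.8103) (0, 23.8527) (24.0839, 7.394)]  |A|=999.076
8. ⊥bis P5·P7 via (22.46,45.725): [(28.7882, 43.2232) (27.3332, 44.9731) (0, 49.1905) (0, 23.8527) (24.0839, 7.394)]  |A|=855.7291
9. canonical 5-gon: [(28.7882, 43.2232) (27.3332, 44.9731) (0, 49.1905) (0, 23.8527) (24.0839, 7.394)]
10. shoelace: 855.7291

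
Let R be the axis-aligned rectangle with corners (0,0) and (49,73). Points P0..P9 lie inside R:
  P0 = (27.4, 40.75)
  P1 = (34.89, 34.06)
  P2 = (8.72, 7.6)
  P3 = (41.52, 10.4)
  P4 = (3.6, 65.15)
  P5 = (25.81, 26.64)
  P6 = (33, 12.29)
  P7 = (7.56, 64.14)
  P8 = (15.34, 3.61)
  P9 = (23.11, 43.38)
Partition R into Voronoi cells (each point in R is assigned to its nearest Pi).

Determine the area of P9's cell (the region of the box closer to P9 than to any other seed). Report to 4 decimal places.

Area of P9's cell: 653.8274

1. box [0,49]×[0,73]: [(0, 0) (49, 0) (49, 73) (0, 73)]
2. ⊥bis P9·P0 via (25.255,42.065): [(0, 0.8696) (44.2198, 73) (0, 73)]  |A|=1594.7968
3. ⊥bis P9·P1 via (29,38.72): [(0, 2.0655) (3.2566, 6.1816) (44.2198, 73) (0, 73)]  |A|=1592.8495
4. ⊥bis P9·P2 via (15.915,25.49): [(0, 31.8907) (15.2561, 25.755) (44.2198, 73) (0, 73)]  |A|=1358.1663
5. ⊥bis P9·P3 via (32.315,26.89): [(0, 31.8907) (15.2561, 25.755) (44.2198, 73) (0, 73)]  |A|=1358.1663
6. ⊥bis P9·P4 via (13.355,54.265): [(0, 42.2964) (0, 31.8907) (15.2561, 25.755) (44.2198, 73) (34.2602, 73)]  |A|=832.2105
7. ⊥bis P9·P5 via (24.46,35.01): [(0, 42.2964) (0, 31.8907) (1.4657, 31.3012) (20.5426, 34.3782) (44.2198, 73) (34.2602, 73)]  |A|=758.092
8. ⊥bis P9·P6 via (28.055,27.835): [(0, 42.2964) (0, 31.8907) (1.4657, 31.3012) (20.5426, 34.3782) (44.2198, 73) (34.2602, 73)]  |A|=758.092
9. ⊥bis P9·P7 via (15.335,53.76): [(0, 42.2735) (0, 31.8907) (1.4657, 31.3012) (20.5426, 34.3782) (44.2198, 73) (41.0213, 73)]  |A|=653.8274
10. ⊥bis P9·P8 via (19.225,23.495): [(0, 42.2735) (0, 31.8907) (1.4657, 31.3012) (20.5426, 34.3782) (44.2198, 73) (41.0213, 73)]  |A|=653.8274
11. canonical 6-gon: [(0, 42.2735) (0, 31.8907) (1.4657, 31.3012) (20.5426, 34.3782) (44.2198, 73) (41.0213, 73)]
12. shoelace: 653.8274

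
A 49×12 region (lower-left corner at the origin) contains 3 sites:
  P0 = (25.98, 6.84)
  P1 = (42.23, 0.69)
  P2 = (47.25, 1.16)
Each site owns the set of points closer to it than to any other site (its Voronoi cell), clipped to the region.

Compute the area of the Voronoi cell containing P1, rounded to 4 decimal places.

Area of P1's cell: 111.7679

1. box [0,49]×[0,12]: [(0, 0) (49, 0) (49, 12) (0, 12)]
2. ⊥bis P1·P0 via (34.105,3.765): [(32.6801, 0) (49, 0) (49, 12) (37.2216, 12)]  |A|=168.5897
3. ⊥bis P1·P2 via (44.74,0.925): [(32.6801, 0) (44.8266, 0) (43.7031, 12) (37.2216, 12)]  |A|=111.7679
4. canonical 4-gon: [(32.6801, 0) (44.8266, 0) (43.7031, 12) (37.2216, 12)]
5. shoelace: 111.7679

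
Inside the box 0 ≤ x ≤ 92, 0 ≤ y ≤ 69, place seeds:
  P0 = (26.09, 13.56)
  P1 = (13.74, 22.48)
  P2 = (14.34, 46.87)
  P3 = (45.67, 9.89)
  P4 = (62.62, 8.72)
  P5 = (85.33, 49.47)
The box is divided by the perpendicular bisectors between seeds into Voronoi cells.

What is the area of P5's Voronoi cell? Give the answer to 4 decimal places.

Area of P5's cell: 1609.5502

1. box [0,92]×[0,69]: [(0, 0) (92, 0) (92, 69) (0, 69)]
2. ⊥bis P5·P0 via (55.71,31.515): [(74.8137, 0) (92, 0) (92, 69) (32.9874, 69)]  |A|=2628.8615
3. ⊥bis P5·P1 via (49.535,35.975): [(43.8241, 51.1229) (74.8137, 0) (92, 0) (92, 69) (37.0843, 69)]  |A|=2592.2411
4. ⊥bis P5·P2 via (49.835,48.17): [(50.1064, 40.7591) (74.8137, 0) (92, 0) (92, 69) (49.0721, 69)]  |A|=2401.7384
5. ⊥bis P5·P3 via (65.5,29.68): [(49.9412, 45.2702) (92, 3.1264) (92, 69) (49.0721, 69)]  |A|=1894.6156
6. ⊥bis P5·P4 via (73.975,29.095): [(49.9412, 45.2702) (56.195, 39.0038) (92, 19.0497) (92, 69) (49.0721, 69)]  |A|=1609.5502
7. canonical 5-gon: [(49.9412, 45.2702) (56.195, 39.0038) (92, 19.0497) (92, 69) (49.0721, 69)]
8. shoelace: 1609.5502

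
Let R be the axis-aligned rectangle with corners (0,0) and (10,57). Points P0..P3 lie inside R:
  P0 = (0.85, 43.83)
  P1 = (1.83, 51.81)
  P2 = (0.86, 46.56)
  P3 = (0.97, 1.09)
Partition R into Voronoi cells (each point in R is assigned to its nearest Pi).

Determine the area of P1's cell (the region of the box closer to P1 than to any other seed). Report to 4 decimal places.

1. box [0,10]×[0,57]: [(0, 0) (10, 0) (10, 57) (0, 57)]
2. ⊥bis P1·P0 via (1.34,47.82): [(0, 47.9846) (10, 46.7565) (10, 57) (0, 57)]  |A|=96.2947
3. ⊥bis P1·P2 via (1.345,49.185): [(0, 49.4335) (10, 47.5859) (10, 57) (0, 57)]  |A|=84.903
4. ⊥bis P1·P3 via (1.4,26.45): [(0, 49.4335) (10, 47.5859) (10, 57) (0, 57)]  |A|=84.903
5. canonical 4-gon: [(0, 49.4335) (10, 47.5859) (10, 57) (0, 57)]
6. shoelace: 84.903

Area of P1's cell: 84.9030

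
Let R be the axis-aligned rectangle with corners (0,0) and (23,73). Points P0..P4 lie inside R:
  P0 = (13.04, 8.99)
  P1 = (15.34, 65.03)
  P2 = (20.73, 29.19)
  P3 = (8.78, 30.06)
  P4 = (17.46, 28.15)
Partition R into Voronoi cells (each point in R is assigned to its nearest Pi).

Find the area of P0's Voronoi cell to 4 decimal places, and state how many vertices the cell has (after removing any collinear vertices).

1. box [0,23]×[0,73]: [(0, 0) (23, 0) (23, 73) (0, 73)]
2. ⊥bis P0·P1 via (14.19,37.01): [(0, 37.5924) (0, 0) (23, 0) (23, 36.6484)]  |A|=853.7693
3. ⊥bis P0·P2 via (16.885,19.09): [(0, 25.518) (0, 0) (23, 0) (23, 16.7621)]  |A|=486.2207
4. ⊥bis P0·P3 via (10.91,19.525): [(14.0661, 20.1631) (0, 17.3192) (0, 0) (23, 0) (23, 16.7621)]  |A|=428.5578
5. ⊥bis P0·P4 via (15.25,18.57): [(22.866, 16.8131) (11.0167, 19.5466) (0, 17.3192) (0, 0) (23, 0) (23, 16.7621)]  |A|=420.7372
6. canonical 6-gon: [(22.866, 16.8131) (11.0167, 19.5466) (0, 17.3192) (0, 0) (23, 0) (23, 16.7621)]
7. shoelace: 420.7372

Area of P0's cell: 420.7372 (6 vertices)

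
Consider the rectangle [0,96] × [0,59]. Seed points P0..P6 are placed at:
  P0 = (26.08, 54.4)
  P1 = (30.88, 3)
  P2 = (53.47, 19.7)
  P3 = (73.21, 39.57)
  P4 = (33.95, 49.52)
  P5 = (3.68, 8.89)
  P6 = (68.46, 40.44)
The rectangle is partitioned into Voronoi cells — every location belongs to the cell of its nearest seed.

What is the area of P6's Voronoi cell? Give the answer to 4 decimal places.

Area of P6's cell: 559.1204

1. box [0,96]×[0,59]: [(0, 0) (96, 0) (96, 59) (0, 59)]
2. ⊥bis P6·P0 via (47.27,47.42): [(31.6498, 0) (96, 0) (96, 59) (51.0845, 59)]  |A|=3223.3387
3. ⊥bis P6·P1 via (49.67,21.72): [(41.5043, 29.9163) (71.3091, 0) (96, 0) (96, 59) (51.0845, 59)]  |A|=2630.11
4. ⊥bis P6·P2 via (60.965,30.07): [(45.2874, 41.4011) (96, 4.7482) (96, 59) (51.0845, 59)]  |A|=1770.8576
5. ⊥bis P6·P3 via (70.835,40.005): [(45.2874, 41.4011) (68.0742, 24.9318) (74.3141, 59) (51.0845, 59)]  |A|=643.9447
6. ⊥bis P6·P4 via (51.205,44.98): [(49.4683, 38.3793) (68.0742, 24.9318) (74.3141, 59) (54.8938, 59)]  |A|=559.1204
7. ⊥bis P6·P5 via (36.07,24.665): [(49.4683, 38.3793) (68.0742, 24.9318) (74.3141, 59) (54.8938, 59)]  |A|=559.1204
8. canonical 4-gon: [(49.4683, 38.3793) (68.0742, 24.9318) (74.3141, 59) (54.8938, 59)]
9. shoelace: 559.1204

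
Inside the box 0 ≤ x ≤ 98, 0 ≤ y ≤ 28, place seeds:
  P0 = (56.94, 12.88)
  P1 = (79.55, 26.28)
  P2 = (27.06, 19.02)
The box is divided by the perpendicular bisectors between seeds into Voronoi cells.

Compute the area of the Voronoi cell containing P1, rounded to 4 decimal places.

1. box [0,98]×[0,28]: [(0, 0) (98, 0) (98, 28) (0, 28)]
2. ⊥bis P1·P0 via (68.245,19.58): [(79.8492, 0) (98, 0) (98, 28) (63.2548, 28)]  |A|=740.5431
3. ⊥bis P1·P2 via (53.305,22.65): [(79.8492, 0) (98, 0) (98, 28) (63.2548, 28)]  |A|=740.5431
4. canonical 4-gon: [(79.8492, 0) (98, 0) (98, 28) (63.2548, 28)]
5. shoelace: 740.5431

Area of P1's cell: 740.5431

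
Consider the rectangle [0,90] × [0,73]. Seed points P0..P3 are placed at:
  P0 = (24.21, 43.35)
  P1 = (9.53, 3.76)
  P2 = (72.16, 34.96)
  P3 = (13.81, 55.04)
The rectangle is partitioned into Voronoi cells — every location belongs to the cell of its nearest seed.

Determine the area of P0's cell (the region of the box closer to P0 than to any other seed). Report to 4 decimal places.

1. box [0,90]×[0,73]: [(0, 0) (90, 0) (90, 73) (0, 73)]
2. ⊥bis P0·P1 via (16.87,23.555): [(0, 29.8104) (80.3947, 0) (90, 0) (90, 73) (0, 73)]  |A|=5371.7007
3. ⊥bis P0·P2 via (48.185,39.155): [(0, 29.8104) (43.7138, 13.6013) (54.107, 73) (0, 73)]  |A|=2550.9322
4. ⊥bis P0·P3 via (19.01,49.195): [(0, 32.2828) (0, 29.8104) (43.7138, 13.6013) (54.107, 73) (45.7677, 73)]  |A|=1619.1644
5. canonical 5-gon: [(0, 32.2828) (0, 29.8104) (43.7138, 13.6013) (54.107, 73) (45.7677, 73)]
6. shoelace: 1619.1644

Area of P0's cell: 1619.1644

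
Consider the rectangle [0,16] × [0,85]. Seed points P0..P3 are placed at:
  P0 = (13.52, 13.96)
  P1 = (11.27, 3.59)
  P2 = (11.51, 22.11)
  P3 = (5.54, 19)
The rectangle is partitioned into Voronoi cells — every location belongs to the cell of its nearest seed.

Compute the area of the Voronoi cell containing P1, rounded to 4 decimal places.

1. box [0,16]×[0,85]: [(0, 0) (16, 0) (16, 85) (0, 85)]
2. ⊥bis P1·P0 via (12.395,8.775): [(0, 11.4644) (0, 0) (16, 0) (16, 7.9928)]  |A|=155.6575
3. ⊥bis P1·P2 via (11.39,12.85): [(0, 11.4644) (0, 0) (16, 0) (16, 7.9928)]  |A|=155.6575
4. ⊥bis P1·P3 via (8.405,11.295): [(5.5955, 10.2503) (0, 8.1697) (0, 0) (16, 0) (16, 7.9928)]  |A|=146.4399
5. canonical 5-gon: [(5.5955, 10.2503) (0, 8.1697) (0, 0) (16, 0) (16, 7.9928)]
6. shoelace: 146.4399

Area of P1's cell: 146.4399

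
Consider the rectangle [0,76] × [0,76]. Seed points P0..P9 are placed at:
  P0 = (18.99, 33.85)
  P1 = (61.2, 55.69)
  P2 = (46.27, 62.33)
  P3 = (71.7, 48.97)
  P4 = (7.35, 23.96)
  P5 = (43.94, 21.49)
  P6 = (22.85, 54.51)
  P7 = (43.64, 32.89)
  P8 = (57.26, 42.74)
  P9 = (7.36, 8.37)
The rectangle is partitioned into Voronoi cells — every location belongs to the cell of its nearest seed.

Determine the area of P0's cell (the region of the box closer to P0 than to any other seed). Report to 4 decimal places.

1. box [0,76]×[0,76]: [(0, 0) (76, 0) (76, 76) (0, 76)]
2. ⊥bis P0·P1 via (40.095,44.77): [(0, 0) (63.2596, 0) (23.9362, 76) (0, 76)]  |A|=3313.4393
3. ⊥bis P0·P2 via (32.63,48.09): [(0, 0) (63.2596, 0) (44.0244, 37.1757) (3.4923, 76) (0, 76)]  |A|=2916.5794
4. ⊥bis P0·P3 via (45.345,41.41): [(0, 0) (57.2236, 0) (49.7138, 26.1797) (44.0244, 37.1757) (3.4923, 76) (0, 76)]  |A|=2837.5687
5. ⊥bis P0·P4 via (13.17,28.905): [(0, 44.4054) (37.7293, 0) (57.2236, 0) (49.7138, 26.1797) (44.0244, 37.1757) (3.4923, 76) (0, 76)]  |A|=1999.8763
6. ⊥bis P0·P5 via (31.465,27.67): [(0, 44.4054) (25.1133, 14.8484) (38.7004, 42.2754) (3.4923, 76) (0, 76)]  |A|=1215.4378
7. ⊥bis P0·P6 via (20.92,44.18): [(0, 48.0886) (0, 44.4054) (25.1133, 14.8484) (38.0577, 40.9781)]  |A|=589.4873
8. ⊥bis P0·P7 via (31.315,33.37): [(31.6579, 42.1738) (0, 48.0886) (0, 44.4054) (25.1133, 14.8484) (31.0613, 26.855)]  |A|=540.1118
9. ⊥bis P0·P8 via (38.125,38.295): [(31.6579, 42.1738) (0, 48.0886) (0, 44.4054) (25.1133, 14.8484) (31.0613, 26.855)]  |A|=540.1118
10. ⊥bis P0·P9 via (13.175,21.11): [(31.6579, 42.1738) (0, 48.0886) (0, 44.4054) (23.9856, 16.1757) (25.4416, 15.5111) (31.0613, 26.855)]  |A|=539.5203
11. canonical 6-gon: [(31.6579, 42.1738) (0, 48.0886) (0, 44.4054) (23.9856, 16.1757) (25.4416, 15.5111) (31.0613, 26.855)]
12. shoelace: 539.5203

Area of P0's cell: 539.5203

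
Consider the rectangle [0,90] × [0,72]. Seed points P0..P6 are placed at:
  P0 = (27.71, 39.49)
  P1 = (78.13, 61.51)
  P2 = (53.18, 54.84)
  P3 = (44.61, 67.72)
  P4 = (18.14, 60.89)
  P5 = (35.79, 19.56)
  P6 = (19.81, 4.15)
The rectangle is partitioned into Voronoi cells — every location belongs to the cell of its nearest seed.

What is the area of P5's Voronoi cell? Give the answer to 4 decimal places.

Area of P5's cell: 1667.5660

1. box [0,90]×[0,72]: [(0, 0) (90, 0) (90, 72) (0, 72)]
2. ⊥bis P5·P0 via (31.75,29.525): [(0, 16.6529) (0, 0) (90, 0) (90, 53.1407)]  |A|=3140.7121
3. ⊥bis P5·P1 via (56.96,40.535): [(57.518, 39.9718) (0, 16.6529) (0, 0) (90, 0) (90, 7.1878)]  |A|=2394.392
4. ⊥bis P5·P2 via (44.485,37.2): [(75.3264, 21.9978) (47.2813, 35.8217) (0, 16.6529) (0, 0) (90, 0) (90, 7.1878)]  |A|=2265.4409
5. ⊥bis P5·P3 via (40.2,43.64): [(75.3264, 21.9978) (47.2813, 35.8217) (0, 16.6529) (0, 0) (90, 0) (90, 7.1878)]  |A|=2265.4409
6. ⊥bis P5·P4 via (26.965,40.225): [(75.3264, 21.9978) (47.2813, 35.8217) (0, 16.6529) (0, 0) (90, 0) (90, 7.1878)]  |A|=2265.4409
7. ⊥bis P5·P6 via (27.8,11.855): [(75.3264, 21.9978) (47.2813, 35.8217) (16.6599, 23.4072) (39.2321, 0) (90, 0) (90, 7.1878)]  |A|=1667.566
8. canonical 6-gon: [(75.3264, 21.9978) (47.2813, 35.8217) (16.6599, 23.4072) (39.2321, 0) (90, 0) (90, 7.1878)]
9. shoelace: 1667.566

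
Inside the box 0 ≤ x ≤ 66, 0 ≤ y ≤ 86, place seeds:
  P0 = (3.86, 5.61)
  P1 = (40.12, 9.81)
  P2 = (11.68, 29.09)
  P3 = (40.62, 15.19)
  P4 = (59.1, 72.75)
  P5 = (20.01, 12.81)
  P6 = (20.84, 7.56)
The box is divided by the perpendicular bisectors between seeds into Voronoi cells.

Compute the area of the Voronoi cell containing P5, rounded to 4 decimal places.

1. box [0,66]×[0,86]: [(0, 0) (66, 0) (66, 86) (0, 86)]
2. ⊥bis P5·P0 via (11.935,9.21): [(0, 35.9809) (16.041, 0) (66, 0) (66, 86) (0, 86)]  |A|=5387.4153
3. ⊥bis P5·P1 via (30.065,11.31): [(0, 35.9809) (16.041, 0) (28.3778, 0) (41.2072, 86) (0, 86)]  |A|=2703.5702
4. ⊥bis P5·P2 via (15.845,20.95): [(8.3995, 17.1403) (16.041, 0) (28.3778, 0) (32.7971, 29.6239)]  |A|=439.5194
5. ⊥bis P5·P3 via (30.315,14): [(28.7499, 27.5531) (8.3995, 17.1403) (16.041, 0) (28.3778, 0) (30.381, 13.4283)]  |A|=409.2483
6. ⊥bis P5·P4 via (39.555,42.78): [(28.7499, 27.5531) (8.3995, 17.1403) (16.041, 0) (28.3778, 0) (30.381, 13.4283)]  |A|=409.2483
7. ⊥bis P5·P6 via (20.425,10.185): [(28.7499, 27.5531) (8.3995, 17.1403) (12.0879, 8.867) (30.126, 11.7187) (30.381, 13.4283)]  |A|=251.3552
8. canonical 5-gon: [(28.7499, 27.5531) (8.3995, 17.1403) (12.0879, 8.867) (30.126, 11.7187) (30.381, 13.4283)]
9. shoelace: 251.3552

Area of P5's cell: 251.3552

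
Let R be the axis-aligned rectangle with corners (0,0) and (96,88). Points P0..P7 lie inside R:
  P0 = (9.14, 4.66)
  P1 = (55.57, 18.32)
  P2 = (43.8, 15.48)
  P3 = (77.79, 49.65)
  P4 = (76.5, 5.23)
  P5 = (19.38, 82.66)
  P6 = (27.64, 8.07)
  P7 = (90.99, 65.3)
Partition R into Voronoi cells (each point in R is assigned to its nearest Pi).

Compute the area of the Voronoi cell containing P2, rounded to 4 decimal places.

Area of P2's cell: 873.5313

1. box [0,96]×[0,88]: [(0, 0) (96, 0) (96, 88) (0, 88)]
2. ⊥bis P2·P0 via (26.47,10.07): [(29.6136, 0) (96, 0) (96, 88) (2.1422, 88)]  |A|=7050.7459
3. ⊥bis P2·P1 via (49.685,16.9): [(29.6136, 0) (53.7628, 0) (32.5292, 88) (2.1422, 88)]  |A|=2399.5941
4. ⊥bis P2·P3 via (60.795,32.565): [(29.6136, 0) (53.7628, 0) (41.2026, 52.0542) (5.0664, 88) (2.1422, 88)]  |A|=1906.0089
5. ⊥bis P2·P4 via (60.15,10.355): [(29.6136, 0) (53.7628, 0) (41.2026, 52.0542) (5.0664, 88) (2.1422, 88)]  |A|=1906.0089
6. ⊥bis P2·P5 via (31.59,49.07): [(16.0577, 43.424) (29.6136, 0) (53.7628, 0) (41.2026, 52.0542) (40.8271, 52.4277)]  |A|=1239.2911
7. ⊥bis P2·P6 via (35.72,11.775): [(20.4719, 45.0286) (41.1193, 0) (53.7628, 0) (41.2026, 52.0542) (40.8271, 52.4277)]  |A|=873.5313
8. ⊥bis P2·P7 via (67.395,40.39): [(20.4719, 45.0286) (41.1193, 0) (53.7628, 0) (41.2026, 52.0542) (40.8271, 52.4277)]  |A|=873.5313
9. canonical 5-gon: [(20.4719, 45.0286) (41.1193, 0) (53.7628, 0) (41.2026, 52.0542) (40.8271, 52.4277)]
10. shoelace: 873.5313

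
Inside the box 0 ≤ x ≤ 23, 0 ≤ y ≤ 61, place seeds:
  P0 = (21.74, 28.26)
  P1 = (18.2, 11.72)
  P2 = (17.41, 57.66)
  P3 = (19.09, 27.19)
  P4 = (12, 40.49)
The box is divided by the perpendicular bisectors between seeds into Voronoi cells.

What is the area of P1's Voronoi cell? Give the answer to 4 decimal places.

Area of P1's cell: 456.9193

1. box [0,23]×[0,61]: [(0, 0) (23, 0) (23, 61) (0, 61)]
2. ⊥bis P1·P0 via (19.97,19.99): [(0, 24.2641) (0, 0) (23, 0) (23, 19.3415)]  |A|=501.4645
3. ⊥bis P1·P2 via (17.805,34.69): [(0, 24.2641) (0, 0) (23, 0) (23, 19.3415)]  |A|=501.4645
4. ⊥bis P1·P3 via (18.645,19.455): [(0, 20.5277) (0, 0) (23, 0) (23, 19.2045)]  |A|=456.9193
5. ⊥bis P1·P4 via (15.1,26.105): [(0, 20.5277) (0, 0) (23, 0) (23, 19.2045)]  |A|=456.9193
6. canonical 4-gon: [(0, 20.5277) (0, 0) (23, 0) (23, 19.2045)]
7. shoelace: 456.9193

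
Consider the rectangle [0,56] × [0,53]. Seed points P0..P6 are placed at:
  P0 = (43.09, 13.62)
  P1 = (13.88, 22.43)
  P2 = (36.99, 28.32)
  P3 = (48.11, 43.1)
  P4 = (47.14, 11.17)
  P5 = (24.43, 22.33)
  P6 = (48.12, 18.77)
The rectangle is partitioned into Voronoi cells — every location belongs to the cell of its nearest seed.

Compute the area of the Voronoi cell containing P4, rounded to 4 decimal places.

1. box [0,56]×[0,53]: [(0, 0) (56, 0) (56, 53) (0, 53)]
2. ⊥bis P4·P0 via (45.115,12.395): [(37.6168, 0) (56, 0) (56, 30.3886)]  |A|=279.3197
3. ⊥bis P4·P1 via (30.51,16.8): [(37.6168, 0) (56, 0) (56, 30.3886)]  |A|=279.3197
4. ⊥bis P4·P2 via (42.065,19.745): [(53.7419, 26.6558) (37.6168, 0) (56, 0) (56, 27.9922)]  |A|=276.6142
5. ⊥bis P4·P3 via (47.625,27.135): [(54.2134, 26.9349) (53.7419, 26.6558) (37.6168, 0) (56, 0) (56, 26.8806)]  |A|=275.6211
6. ⊥bis P4·P5 via (35.785,16.75): [(54.2134, 26.9349) (53.7419, 26.6558) (37.6168, 0) (56, 0) (56, 26.8806)]  |A|=275.6211
7. ⊥bis P4·P6 via (47.63,14.97): [(46.742, 15.0845) (37.6168, 0) (56, 0) (56, 13.8907)]  |A|=202.951
8. canonical 4-gon: [(46.742, 15.0845) (37.6168, 0) (56, 0) (56, 13.8907)]
9. shoelace: 202.951

Area of P4's cell: 202.9510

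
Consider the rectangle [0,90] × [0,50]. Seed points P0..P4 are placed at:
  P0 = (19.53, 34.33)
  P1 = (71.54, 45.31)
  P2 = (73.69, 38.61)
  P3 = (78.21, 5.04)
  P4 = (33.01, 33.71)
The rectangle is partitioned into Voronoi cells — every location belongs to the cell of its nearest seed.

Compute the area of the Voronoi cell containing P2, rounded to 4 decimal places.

1. box [0,90]×[0,50]: [(0, 0) (90, 0) (90, 50) (0, 50)]
2. ⊥bis P2·P0 via (46.61,36.47): [(49.492, 0) (90, 0) (90, 50) (45.5408, 50)]  |A|=2124.1791
3. ⊥bis P2·P1 via (72.615,41.96): [(46.83, 33.6857) (49.492, 0) (90, 0) (90, 47.5388)]  |A|=1708.3934
4. ⊥bis P2·P3 via (75.95,21.825): [(46.83, 33.6857) (48.064, 18.0703) (90, 23.7167) (90, 47.5388)]  |A|=845.1052
5. ⊥bis P2·P4 via (53.35,36.16): [(53.3943, 35.7922) (55.4098, 19.0594) (90, 23.7167) (90, 47.5388)]  |A|=730.0993
6. canonical 4-gon: [(53.3943, 35.7922) (55.4098, 19.0594) (90, 23.7167) (90, 47.5388)]
7. shoelace: 730.0993

Area of P2's cell: 730.0993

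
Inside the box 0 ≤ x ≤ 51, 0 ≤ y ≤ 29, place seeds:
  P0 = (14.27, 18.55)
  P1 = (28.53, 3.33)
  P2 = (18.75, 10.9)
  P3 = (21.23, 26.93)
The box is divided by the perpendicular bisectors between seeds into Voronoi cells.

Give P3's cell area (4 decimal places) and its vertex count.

1. box [0,51]×[0,29]: [(0, 0) (51, 0) (51, 29) (0, 29)]
2. ⊥bis P3·P0 via (17.75,22.74): [(45.1295, 0) (51, 0) (51, 29) (10.2128, 29)]  |A|=676.5367
3. ⊥bis P3·P1 via (24.88,15.13): [(26.361, 15.5881) (51, 23.2095) (51, 29) (10.2128, 29)]  |A|=344.8526
4. ⊥bis P3·P2 via (19.99,18.915): [(22.8969, 18.4653) (31.4064, 17.1488) (51, 23.2095) (51, 29) (10.2128, 29)]  |A|=334.8912
5. canonical 5-gon: [(22.8969, 18.4653) (31.4064, 17.1488) (51, 23.2095) (51, 29) (10.2128, 29)]
6. shoelace: 334.8912

Area of P3's cell: 334.8912 (5 vertices)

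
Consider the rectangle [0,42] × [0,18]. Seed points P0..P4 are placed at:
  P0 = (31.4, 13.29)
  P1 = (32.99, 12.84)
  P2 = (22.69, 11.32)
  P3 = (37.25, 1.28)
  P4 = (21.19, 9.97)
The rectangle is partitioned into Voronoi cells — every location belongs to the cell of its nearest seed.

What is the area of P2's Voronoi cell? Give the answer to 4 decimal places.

Area of P2's cell: 79.9840

1. box [0,42]×[0,18]: [(0, 0) (42, 0) (42, 18) (0, 18)]
2. ⊥bis P2·P0 via (27.045,12.305): [(0, 0) (29.8281, 0) (25.7569, 18) (0, 18)]  |A|=500.2653
3. ⊥bis P2·P1 via (27.84,12.08): [(0, 0) (29.6227, 0) (29.237, 2.6134) (25.7569, 18) (0, 18)]  |A|=499.9968
4. ⊥bis P2·P3 via (29.97,6.3): [(0, 0) (25.6258, 0) (28.7902, 4.589) (25.7569, 18) (0, 18)]  |A|=490.623
5. ⊥bis P2·P4 via (21.94,10.645): [(28.1829, 3.7084) (28.7902, 4.589) (25.7569, 18) (15.3205, 18)]  |A|=79.984
6. canonical 4-gon: [(28.1829, 3.7084) (28.7902, 4.589) (25.7569, 18) (15.3205, 18)]
7. shoelace: 79.984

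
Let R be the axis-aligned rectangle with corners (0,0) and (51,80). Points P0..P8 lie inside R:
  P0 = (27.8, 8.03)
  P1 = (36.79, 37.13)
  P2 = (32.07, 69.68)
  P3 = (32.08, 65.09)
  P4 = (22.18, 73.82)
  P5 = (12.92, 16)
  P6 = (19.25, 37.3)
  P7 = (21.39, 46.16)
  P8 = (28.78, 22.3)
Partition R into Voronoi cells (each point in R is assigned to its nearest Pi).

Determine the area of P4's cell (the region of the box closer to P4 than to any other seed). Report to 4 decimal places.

Area of P4's cell: 508.8039

1. box [0,51]×[0,80]: [(0, 0) (51, 0) (51, 80) (0, 80)]
2. ⊥bis P4·P0 via (24.99,40.925): [(0, 38.7903) (51, 43.1469) (51, 80) (0, 80)]  |A|=1990.6031
3. ⊥bis P4·P1 via (29.485,55.475): [(0, 43.734) (51, 64.0423) (51, 80) (0, 80)]  |A|=1331.7034
4. ⊥bis P4·P2 via (27.125,71.75): [(0, 43.734) (18.4774, 51.0917) (30.5785, 80) (0, 80)]  |A|=777.035
5. ⊥bis P4·P3 via (27.13,69.455): [(0, 43.734) (6.8563, 46.4642) (25.2916, 67.3702) (30.5785, 80) (0, 80)]  |A|=698.2151
6. ⊥bis P4·P5 via (17.55,44.91): [(0, 47.7207) (6.9787, 46.603) (25.2916, 67.3702) (30.5785, 80) (0, 80)]  |A|=683.9956
7. ⊥bis P4·P6 via (20.715,55.56): [(0, 57.222) (15.2629, 55.9974) (25.2916, 67.3702) (30.5785, 80) (0, 80)]  |A|=574.0773
8. ⊥bis P4·P7 via (21.785,59.99): [(0, 60.6122) (18.8573, 60.0736) (25.2916, 67.3702) (30.5785, 80) (0, 80)]  |A|=508.8039
9. ⊥bis P4·P8 via (25.48,48.06): [(0, 60.6122) (18.8573, 60.0736) (25.2916, 67.3702) (30.5785, 80) (0, 80)]  |A|=508.8039
10. canonical 5-gon: [(0, 60.6122) (18.8573, 60.0736) (25.2916, 67.3702) (30.5785, 80) (0, 80)]
11. shoelace: 508.8039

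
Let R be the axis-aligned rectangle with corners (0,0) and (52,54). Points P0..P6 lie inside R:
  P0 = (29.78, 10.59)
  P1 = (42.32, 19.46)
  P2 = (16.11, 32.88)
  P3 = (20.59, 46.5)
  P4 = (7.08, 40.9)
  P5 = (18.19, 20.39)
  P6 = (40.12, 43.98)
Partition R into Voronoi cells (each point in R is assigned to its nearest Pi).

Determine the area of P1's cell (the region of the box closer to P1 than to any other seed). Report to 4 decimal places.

Area of P1's cell: 495.9682

1. box [0,52]×[0,54]: [(0, 0) (52, 0) (52, 54) (0, 54)]
2. ⊥bis P1·P0 via (36.05,15.025): [(46.6777, 0) (52, 0) (52, 54) (8.4816, 54)]  |A|=1318.6992
3. ⊥bis P1·P2 via (29.215,26.17): [(28.7748, 25.3103) (46.6777, 0) (52, 0) (52, 54) (43.4645, 54)]  |A|=816.8748
4. ⊥bis P1·P3 via (31.455,32.98): [(33.5736, 34.6825) (28.7748, 25.3103) (46.6777, 0) (52, 0) (52, 49.4905)]  |A|=692.885
5. ⊥bis P1·P4 via (24.7,30.18): [(33.5736, 34.6825) (28.7748, 25.3103) (46.6777, 0) (52, 0) (52, 49.4905)]  |A|=692.885
6. ⊥bis P1·P5 via (30.255,19.925): [(33.5736, 34.6825) (30.5999, 28.8749) (30.3753, 23.0476) (46.6777, 0) (52, 0) (52, 49.4905)]  |A|=687.9676
7. ⊥bis P1·P6 via (41.22,31.72): [(31.6155, 30.8583) (30.5999, 28.8749) (30.3753, 23.0476) (46.6777, 0) (52, 0) (52, 32.6872)]  |A|=495.9682
8. canonical 6-gon: [(31.6155, 30.8583) (30.5999, 28.8749) (30.3753, 23.0476) (46.6777, 0) (52, 0) (52, 32.6872)]
9. shoelace: 495.9682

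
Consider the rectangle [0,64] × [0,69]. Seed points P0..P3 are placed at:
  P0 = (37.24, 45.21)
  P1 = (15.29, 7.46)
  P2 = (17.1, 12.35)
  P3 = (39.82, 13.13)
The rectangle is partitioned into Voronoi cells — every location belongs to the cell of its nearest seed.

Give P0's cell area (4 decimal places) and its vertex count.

Area of P0's cell: 2312.3963 (5 vertices)

1. box [0,64]×[0,69]: [(0, 0) (64, 0) (64, 69) (0, 69)]
2. ⊥bis P0·P1 via (26.265,26.335): [(0, 41.607) (64, 4.3937) (64, 69) (0, 69)]  |A|=2943.978
3. ⊥bis P0·P2 via (27.17,28.78): [(0, 45.4326) (64, 6.2068) (64, 69) (0, 69)]  |A|=2763.5406
4. ⊥bis P0·P3 via (38.53,29.17): [(0, 45.4326) (27.9252, 28.3171) (64, 31.2184) (64, 69) (0, 69)]  |A|=2312.3963
5. canonical 5-gon: [(0, 45.4326) (27.9252, 28.3171) (64, 31.2184) (64, 69) (0, 69)]
6. shoelace: 2312.3963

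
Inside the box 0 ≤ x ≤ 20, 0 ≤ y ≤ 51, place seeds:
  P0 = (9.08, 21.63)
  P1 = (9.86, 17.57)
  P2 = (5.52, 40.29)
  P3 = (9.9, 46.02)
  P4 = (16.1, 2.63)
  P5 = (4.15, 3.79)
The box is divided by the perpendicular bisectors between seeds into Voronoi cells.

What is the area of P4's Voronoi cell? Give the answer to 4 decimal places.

Area of P4's cell: 107.1847

1. box [0,20]×[0,51]: [(0, 0) (20, 0) (20, 51) (0, 51)]
2. ⊥bis P4·P0 via (12.59,12.13): [(0, 7.4783) (0, 0) (20, 0) (20, 14.8678)]  |A|=223.4613
3. ⊥bis P4·P1 via (12.98,10.1): [(0, 4.6786) (0, 0) (20, 0) (20, 13.032)]  |A|=177.1068
4. ⊥bis P4·P2 via (10.81,21.46): [(0, 4.6786) (0, 0) (20, 0) (20, 13.032)]  |A|=177.1068
5. ⊥bis P4·P3 via (13,24.325): [(0, 4.6786) (0, 0) (20, 0) (20, 13.032)]  |A|=177.1068
6. ⊥bis P4·P5 via (10.125,3.21): [(10.7014, 9.1483) (9.8134, 0) (20, 0) (20, 13.032)]  |A|=107.1847
7. canonical 4-gon: [(10.7014, 9.1483) (9.8134, 0) (20, 0) (20, 13.032)]
8. shoelace: 107.1847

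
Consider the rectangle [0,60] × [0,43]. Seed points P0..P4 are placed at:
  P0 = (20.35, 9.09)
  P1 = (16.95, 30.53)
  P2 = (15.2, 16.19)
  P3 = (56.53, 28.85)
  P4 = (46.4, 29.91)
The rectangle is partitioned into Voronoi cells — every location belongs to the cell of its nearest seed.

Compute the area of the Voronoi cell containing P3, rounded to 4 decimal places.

1. box [0,60]×[0,43]: [(0, 0) (60, 0) (60, 43) (0, 43)]
2. ⊥bis P3·P0 via (38.44,18.97): [(48.8006, 0) (60, 0) (60, 43) (25.3158, 43)]  |A|=986.4965
3. ⊥bis P3·P1 via (36.74,29.69): [(36.4404, 22.6312) (48.8006, 0) (60, 0) (60, 43) (37.305, 43)]  |A|=864.3947
4. ⊥bis P3·P2 via (35.865,22.52): [(36.4404, 22.6312) (48.8006, 0) (60, 0) (60, 43) (37.305, 43)]  |A|=864.3947
5. ⊥bis P3·P4 via (51.465,29.38): [(48.4566, 0.6299) (48.8006, 0) (60, 0) (60, 43) (52.8902, 43)]  |A|=402.332
6. canonical 5-gon: [(48.4566, 0.6299) (48.8006, 0) (60, 0) (60, 43) (52.8902, 43)]
7. shoelace: 402.332

Area of P3's cell: 402.3320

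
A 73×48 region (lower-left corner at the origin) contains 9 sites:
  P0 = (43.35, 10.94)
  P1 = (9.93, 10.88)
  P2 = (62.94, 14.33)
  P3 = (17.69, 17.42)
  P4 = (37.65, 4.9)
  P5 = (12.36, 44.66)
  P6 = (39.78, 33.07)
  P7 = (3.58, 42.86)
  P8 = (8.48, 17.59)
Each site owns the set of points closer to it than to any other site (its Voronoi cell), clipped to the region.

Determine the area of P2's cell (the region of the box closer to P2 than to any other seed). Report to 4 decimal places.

Area of P2's cell: 754.2889

1. box [0,73]×[0,48]: [(0, 0) (73, 0) (73, 48) (0, 48)]
2. ⊥bis P2·P0 via (53.145,12.635): [(55.3315, 0) (73, 0) (73, 48) (47.0252, 48)]  |A|=1047.4409
3. ⊥bis P2·P1 via (36.435,12.605): [(55.3315, 0) (73, 0) (73, 48) (47.0252, 48)]  |A|=1047.4409
4. ⊥bis P2·P3 via (40.315,15.875): [(55.3315, 0) (73, 0) (73, 48) (47.0252, 48)]  |A|=1047.4409
5. ⊥bis P2·P4 via (50.295,9.615): [(55.3315, 0) (73, 0) (73, 48) (47.0252, 48)]  |A|=1047.4409
6. ⊥bis P2·P5 via (37.65,29.495): [(47.4107, 45.7724) (55.3315, 0) (73, 0) (73, 48) (48.7464, 48)]  |A|=1045.5238
7. ⊥bis P2·P6 via (51.36,23.7): [(51.2531, 23.5679) (55.3315, 0) (73, 0) (73, 48) (71.0224, 48)]  |A|=754.2889
8. ⊥bis P2·P7 via (33.26,28.595): [(51.2531, 23.5679) (55.3315, 0) (73, 0) (73, 48) (71.0224, 48)]  |A|=754.2889
9. ⊥bis P2·P8 via (35.71,15.96): [(51.2531, 23.5679) (55.3315, 0) (73, 0) (73, 48) (71.0224, 48)]  |A|=754.2889
10. canonical 5-gon: [(51.2531, 23.5679) (55.3315, 0) (73, 0) (73, 48) (71.0224, 48)]
11. shoelace: 754.2889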